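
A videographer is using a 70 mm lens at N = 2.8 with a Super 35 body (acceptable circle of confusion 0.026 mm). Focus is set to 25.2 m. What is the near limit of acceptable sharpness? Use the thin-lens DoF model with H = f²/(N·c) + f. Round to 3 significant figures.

Hyperfocal distance H = f²/(N·c) + f = 70²/(2.8 × 0.026) + 70 = 4900/0.0728 + 70 ≈ 67377.7 mm ≈ 67.38 m.
Near limit Dn = s·(H − f)/(H + s − 2f) = 25200 × (67377.7 − 70) / (67377.7 + 25200 − 2 × 70) = 25200 × 67307.7 / 92437.7 ≈ 18349 mm ≈ 18.3 m.

18.3 m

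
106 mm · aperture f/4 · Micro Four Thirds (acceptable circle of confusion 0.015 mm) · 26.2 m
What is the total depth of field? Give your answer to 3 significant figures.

7.45 m

Hyperfocal distance H = f²/(N·c) + f = 106²/(4 × 0.015) + 106 = 11236/0.06 + 106 ≈ 187372.7 mm ≈ 187.4 m.
Near limit Dn = s·(H − f)/(H + s − 2f) = 26200 × (187372.7 − 106) / (187372.7 + 26200 − 2 × 106) = 26200 × 187266.7 / 213360.7 ≈ 22995.7 mm.
Far limit Df = s·(H − f)/(H − s) = 26200 × (187372.7 − 106) / (187372.7 − 26200) = 26200 × 187266.7 / 161172.7 ≈ 30441.8 mm.
Depth of field = Df − Dn = 30441.8 − 22995.7 ≈ 7446.1 mm ≈ 7.45 m.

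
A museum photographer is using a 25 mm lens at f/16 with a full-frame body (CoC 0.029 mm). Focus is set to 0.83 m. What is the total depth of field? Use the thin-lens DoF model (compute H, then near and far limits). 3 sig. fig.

Hyperfocal distance H = f²/(N·c) + f = 25²/(16 × 0.029) + 25 = 625/0.464 + 25 ≈ 1372.0 mm ≈ 1.372 m.
Near limit Dn = s·(H − f)/(H + s − 2f) = 830 × (1372.0 − 25) / (1372.0 + 830 − 2 × 25) = 830 × 1347.0 / 2152.0 ≈ 519.5 mm.
Far limit Df = s·(H − f)/(H − s) = 830 × (1372.0 − 25) / (1372.0 − 830) = 830 × 1347.0 / 542.0 ≈ 2062.8 mm.
Depth of field = Df − Dn = 2062.8 − 519.5 ≈ 1543.3 mm ≈ 1.54 m.

1.54 m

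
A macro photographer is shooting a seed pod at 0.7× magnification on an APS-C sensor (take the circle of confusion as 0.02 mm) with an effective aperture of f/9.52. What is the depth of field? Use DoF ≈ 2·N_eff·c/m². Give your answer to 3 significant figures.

At magnification m, DoF ≈ 2·N_eff·c/m² = 2 × 9.52 × 0.02 / 0.7² = 0.3808 / 0.49 ≈ 0.777 mm.

0.777 mm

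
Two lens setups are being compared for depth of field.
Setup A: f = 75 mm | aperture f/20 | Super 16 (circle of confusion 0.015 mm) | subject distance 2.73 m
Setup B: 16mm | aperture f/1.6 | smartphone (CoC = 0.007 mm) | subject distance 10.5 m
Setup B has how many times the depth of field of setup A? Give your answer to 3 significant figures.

Setup A: H = 75²/(20×0.015) + 75 ≈ 18825.0 mm; DoF = Df − Dn = 3180.34 − 2391.38 ≈ 788.96 mm.
Setup B: H = 16²/(1.6×0.007) + 16 ≈ 22873.1 mm; DoF = Df − Dn = 19397 − 7198 ≈ 12199 mm.
Ratio = 12199 / 788.96 ≈ 15.5.

15.5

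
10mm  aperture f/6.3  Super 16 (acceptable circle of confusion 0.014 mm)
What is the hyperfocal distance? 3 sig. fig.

1.14 m

Hyperfocal distance H = f²/(N·c) + f = 10²/(6.3 × 0.014) + 10 = 100/0.0882 + 10 ≈ 1143.8 mm ≈ 1.14 m.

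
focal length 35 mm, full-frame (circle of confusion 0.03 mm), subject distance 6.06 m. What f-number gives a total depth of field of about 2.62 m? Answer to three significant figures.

f/1.40

Write h = H − f = f²/(N·c). The thin-lens limits are Dn = s·h/(h + (s−f)) and Df = s·h/(h − (s−f)), so DoF = Df − Dn = 2·s·(s−f)·h / (h² − (s−f)²).
That is a quadratic in h: DoF·h² − 2·s·(s−f)·h − DoF·(s−f)² = 0 ⇒ h = (s−f)·(s + √(s² + DoF²)) / DoF = 6025 × (6060 + √(6060² + 2620²)) / 2620 = 6025 × (6060 + 6602.12) / 2620 ≈ 29118 mm.
Then N = f²/(c·h) = 35² / (0.03 × 29118) = 1225 / 873.54 ≈ 1.40.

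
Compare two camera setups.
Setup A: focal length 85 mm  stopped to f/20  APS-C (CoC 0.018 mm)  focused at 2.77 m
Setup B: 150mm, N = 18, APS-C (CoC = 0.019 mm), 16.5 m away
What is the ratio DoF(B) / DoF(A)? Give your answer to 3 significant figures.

Setup A: H = 85²/(20×0.018) + 85 ≈ 20154.4 mm; DoF = Df − Dn = 3197.82 − 2443.14 ≈ 754.68 mm.
Setup B: H = 150²/(18×0.019) + 150 ≈ 65939.5 mm; DoF = Df − Dn = 21956.7 − 13215.6 ≈ 8741.1 mm.
Ratio = 8741.1 / 754.68 ≈ 11.6.

11.6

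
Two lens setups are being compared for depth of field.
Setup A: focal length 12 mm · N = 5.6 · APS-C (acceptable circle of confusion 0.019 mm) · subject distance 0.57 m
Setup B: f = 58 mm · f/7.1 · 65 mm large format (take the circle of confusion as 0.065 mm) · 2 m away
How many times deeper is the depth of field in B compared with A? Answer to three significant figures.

2.03

Setup A: H = 12²/(5.6×0.019) + 12 ≈ 1365.4 mm; DoF = Df − Dn = 969.88 − 403.60 ≈ 566.28 mm.
Setup B: H = 58²/(7.1×0.065) + 58 ≈ 7347.3 mm; DoF = Df − Dn = 2726.4 − 1579.3 ≈ 1147.1 mm.
Ratio = 1147.1 / 566.28 ≈ 2.03.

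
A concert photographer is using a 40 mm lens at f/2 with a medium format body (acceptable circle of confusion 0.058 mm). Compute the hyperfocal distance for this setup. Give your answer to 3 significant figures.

Hyperfocal distance H = f²/(N·c) + f = 40²/(2 × 0.058) + 40 = 1600/0.116 + 40 ≈ 13833.1 mm ≈ 13.8 m.

13.8 m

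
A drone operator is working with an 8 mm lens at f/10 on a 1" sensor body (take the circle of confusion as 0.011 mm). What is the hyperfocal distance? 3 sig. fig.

Hyperfocal distance H = f²/(N·c) + f = 8²/(10 × 0.011) + 8 = 64/0.11 + 8 ≈ 589.8 mm ≈ 0.590 m.

0.590 m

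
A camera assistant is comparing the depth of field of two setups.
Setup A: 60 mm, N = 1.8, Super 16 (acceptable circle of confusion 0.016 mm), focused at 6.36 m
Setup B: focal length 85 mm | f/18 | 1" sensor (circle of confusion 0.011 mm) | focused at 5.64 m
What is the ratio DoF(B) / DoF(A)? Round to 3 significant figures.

Setup A: H = 60²/(1.8×0.016) + 60 ≈ 125060.0 mm; DoF = Df − Dn = 6697.56 − 6054.84 ≈ 642.72 mm.
Setup B: H = 85²/(18×0.011) + 85 ≈ 36574.9 mm; DoF = Df − Dn = 6652.8 − 4894.8 ≈ 1758.0 mm.
Ratio = 1758.0 / 642.72 ≈ 2.74.

2.74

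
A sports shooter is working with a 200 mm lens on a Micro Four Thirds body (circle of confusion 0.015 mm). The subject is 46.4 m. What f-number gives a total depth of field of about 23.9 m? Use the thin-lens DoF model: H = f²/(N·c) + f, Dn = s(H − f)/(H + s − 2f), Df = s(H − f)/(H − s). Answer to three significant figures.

f/14

Write h = H − f = f²/(N·c). The thin-lens limits are Dn = s·h/(h + (s−f)) and Df = s·h/(h − (s−f)), so DoF = Df − Dn = 2·s·(s−f)·h / (h² − (s−f)²).
That is a quadratic in h: DoF·h² − 2·s·(s−f)·h − DoF·(s−f)² = 0 ⇒ h = (s−f)·(s + √(s² + DoF²)) / DoF = 46200 × (46400 + √(46400² + 23900²)) / 23900 = 46200 × (46400 + 52193.6) / 23900 ≈ 190587 mm.
Then N = f²/(c·h) = 200² / (0.015 × 190587) = 40000 / 2858.8 ≈ 14.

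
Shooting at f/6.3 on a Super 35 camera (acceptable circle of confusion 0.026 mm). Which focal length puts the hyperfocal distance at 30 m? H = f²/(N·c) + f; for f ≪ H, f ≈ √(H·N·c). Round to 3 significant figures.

From H = f²/(N·c) + f, with f ≪ H: f ≈ √(H·N·c) = √(30000 × 6.3 × 0.026) = √4914.0 ≈ 70.10 mm.
Exact: f² + N·c·f − N·c·H = 0 ⇒ f = (−N·c + √((N·c)² + 4·N·c·H))/2 = (−0.1638 + √19656)/2 ≈ 70.018 mm ≈ 70.0 mm.

70.0 mm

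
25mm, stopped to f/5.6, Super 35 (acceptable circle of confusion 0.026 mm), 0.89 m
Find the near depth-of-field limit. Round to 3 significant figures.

Hyperfocal distance H = f²/(N·c) + f = 25²/(5.6 × 0.026) + 25 = 625/0.1456 + 25 ≈ 4317.6 mm ≈ 4.318 m.
Near limit Dn = s·(H − f)/(H + s − 2f) = 890 × (4317.6 − 25) / (4317.6 + 890 − 2 × 25) = 890 × 4292.6 / 5157.6 ≈ 740.73 mm ≈ 0.741 m.

0.741 m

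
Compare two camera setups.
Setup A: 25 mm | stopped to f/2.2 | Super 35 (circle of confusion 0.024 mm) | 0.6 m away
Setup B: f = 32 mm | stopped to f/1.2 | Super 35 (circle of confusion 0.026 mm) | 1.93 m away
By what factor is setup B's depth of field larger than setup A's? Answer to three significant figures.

3.83

Setup A: H = 25²/(2.2×0.024) + 25 ≈ 11862.1 mm; DoF = Df − Dn = 630.634 − 572.205 ≈ 58.429 mm.
Setup B: H = 32²/(1.2×0.026) + 32 ≈ 32852.5 mm; DoF = Df − Dn = 2048.46 − 1824.49 ≈ 223.97 mm.
Ratio = 223.97 / 58.429 ≈ 3.83.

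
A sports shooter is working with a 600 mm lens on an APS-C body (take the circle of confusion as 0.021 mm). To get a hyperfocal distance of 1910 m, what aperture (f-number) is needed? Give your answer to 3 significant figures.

f/8.98

Rearrange H = f²/(N·c) + f for N: N = f² / ((H − f)·c).
N = 600² / ((1910000 − 600) × 0.021) = 360000 / 40097 ≈ 8.98.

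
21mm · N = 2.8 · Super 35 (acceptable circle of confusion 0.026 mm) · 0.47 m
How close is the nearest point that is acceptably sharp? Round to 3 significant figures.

Hyperfocal distance H = f²/(N·c) + f = 21²/(2.8 × 0.026) + 21 = 441/0.0728 + 21 ≈ 6078.7 mm ≈ 6.079 m.
Near limit Dn = s·(H − f)/(H + s − 2f) = 470 × (6078.7 − 21) / (6078.7 + 470 − 2 × 21) = 470 × 6057.7 / 6506.7 ≈ 437.57 mm.

438 mm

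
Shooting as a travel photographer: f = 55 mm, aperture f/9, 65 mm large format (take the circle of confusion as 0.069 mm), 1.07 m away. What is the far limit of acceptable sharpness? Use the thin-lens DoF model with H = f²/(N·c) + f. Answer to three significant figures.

1.35 m

Hyperfocal distance H = f²/(N·c) + f = 55²/(9 × 0.069) + 55 = 3025/0.621 + 55 ≈ 4926.2 mm ≈ 4.926 m.
Far limit Df = s·(H − f)/(H − s) = 1070 × (4926.2 − 55) / (4926.2 − 1070) = 1070 × 4871.2 / 3856.2 ≈ 1351.6 mm ≈ 1.35 m.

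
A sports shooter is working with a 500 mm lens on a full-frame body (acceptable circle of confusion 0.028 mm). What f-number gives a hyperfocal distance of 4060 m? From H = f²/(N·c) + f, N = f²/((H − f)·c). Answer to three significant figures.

f/2.20

Rearrange H = f²/(N·c) + f for N: N = f² / ((H − f)·c).
N = 500² / ((4060000 − 500) × 0.028) = 250000 / 113666 ≈ 2.20.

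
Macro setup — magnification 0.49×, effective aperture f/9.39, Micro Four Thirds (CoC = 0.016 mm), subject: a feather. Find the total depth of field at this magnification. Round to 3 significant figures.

At magnification m, DoF ≈ 2·N_eff·c/m² = 2 × 9.39 × 0.016 / 0.49² = 0.3005 / 0.2401 ≈ 1.25 mm.

1.25 mm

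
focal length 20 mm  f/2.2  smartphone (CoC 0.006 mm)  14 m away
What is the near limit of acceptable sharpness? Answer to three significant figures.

9.58 m

Hyperfocal distance H = f²/(N·c) + f = 20²/(2.2 × 0.006) + 20 = 400/0.0132 + 20 ≈ 30323.0 mm ≈ 30.32 m.
Near limit Dn = s·(H − f)/(H + s − 2f) = 14000 × (30323.0 − 20) / (30323.0 + 14000 − 2 × 20) = 14000 × 30303.0 / 44283.0 ≈ 9580.2 mm ≈ 9.58 m.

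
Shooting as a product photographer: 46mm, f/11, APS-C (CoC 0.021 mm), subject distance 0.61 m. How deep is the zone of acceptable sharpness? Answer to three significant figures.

Hyperfocal distance H = f²/(N·c) + f = 46²/(11 × 0.021) + 46 = 2116/0.231 + 46 ≈ 9206.2 mm ≈ 9.206 m.
Near limit Dn = s·(H − f)/(H + s − 2f) = 610 × (9206.2 − 46) / (9206.2 + 610 − 2 × 46) = 610 × 9160.2 / 9724.2 ≈ 574.620 mm.
Far limit Df = s·(H − f)/(H − s) = 610 × (9206.2 − 46) / (9206.2 − 610) = 610 × 9160.2 / 8596.2 ≈ 650.022 mm.
Depth of field = Df − Dn = 650.022 − 574.620 ≈ 75.402 mm.

75.4 mm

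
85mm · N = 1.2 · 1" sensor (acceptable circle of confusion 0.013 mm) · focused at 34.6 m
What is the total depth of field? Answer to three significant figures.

Hyperfocal distance H = f²/(N·c) + f = 85²/(1.2 × 0.013) + 85 = 7225/0.0156 + 85 ≈ 463226.0 mm ≈ 463.2 m.
Near limit Dn = s·(H − f)/(H + s − 2f) = 34600 × (463226.0 − 85) / (463226.0 + 34600 − 2 × 85) = 34600 × 463141.0 / 497656.0 ≈ 32200.3 mm.
Far limit Df = s·(H − f)/(H − s) = 34600 × (463226.0 − 85) / (463226.0 − 34600) = 34600 × 463141.0 / 428626.0 ≈ 37386.2 mm.
Depth of field = Df − Dn = 37386.2 − 32200.3 ≈ 5185.9 mm ≈ 5.19 m.

5.19 m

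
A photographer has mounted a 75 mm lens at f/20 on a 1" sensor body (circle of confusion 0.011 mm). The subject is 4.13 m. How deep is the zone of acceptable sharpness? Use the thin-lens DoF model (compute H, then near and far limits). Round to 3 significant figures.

Hyperfocal distance H = f²/(N·c) + f = 75²/(20 × 0.011) + 75 = 5625/0.22 + 75 ≈ 25643.2 mm ≈ 25.64 m.
Near limit Dn = s·(H − f)/(H + s − 2f) = 4130 × (25643.2 − 75) / (25643.2 + 4130 − 2 × 75) = 4130 × 25568.2 / 29623.2 ≈ 3564.7 mm.
Far limit Df = s·(H − f)/(H − s) = 4130 × (25643.2 − 75) / (25643.2 − 4130) = 4130 × 25568.2 / 21513.2 ≈ 4908.5 mm.
Depth of field = Df − Dn = 4908.5 − 3564.7 ≈ 1343.8 mm ≈ 1.34 m.

1.34 m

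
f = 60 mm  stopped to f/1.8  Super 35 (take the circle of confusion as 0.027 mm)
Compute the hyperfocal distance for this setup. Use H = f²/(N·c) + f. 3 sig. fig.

74.1 m

Hyperfocal distance H = f²/(N·c) + f = 60²/(1.8 × 0.027) + 60 = 3600/0.0486 + 60 ≈ 74134.1 mm ≈ 74.1 m.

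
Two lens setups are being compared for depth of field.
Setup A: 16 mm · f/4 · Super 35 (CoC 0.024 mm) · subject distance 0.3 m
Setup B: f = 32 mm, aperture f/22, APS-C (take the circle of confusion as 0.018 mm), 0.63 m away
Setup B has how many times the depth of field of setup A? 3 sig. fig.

4.76

Setup A: H = 16²/(4×0.024) + 16 ≈ 2682.7 mm; DoF = Df − Dn = 335.758 − 271.125 ≈ 64.633 mm.
Setup B: H = 32²/(22×0.018) + 32 ≈ 2617.9 mm; DoF = Df − Dn = 819.52 − 511.67 ≈ 307.85 mm.
Ratio = 307.85 / 64.633 ≈ 4.76.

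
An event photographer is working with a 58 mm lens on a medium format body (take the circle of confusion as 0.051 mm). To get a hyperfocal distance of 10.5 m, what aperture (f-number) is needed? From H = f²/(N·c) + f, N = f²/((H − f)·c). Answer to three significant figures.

f/6.32

Rearrange H = f²/(N·c) + f for N: N = f² / ((H − f)·c).
N = 58² / ((10500 − 58) × 0.051) = 3364 / 532.5 ≈ 6.32.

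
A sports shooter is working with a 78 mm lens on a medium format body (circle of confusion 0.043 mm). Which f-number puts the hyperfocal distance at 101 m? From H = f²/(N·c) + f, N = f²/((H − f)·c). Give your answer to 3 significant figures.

f/1.40

Rearrange H = f²/(N·c) + f for N: N = f² / ((H − f)·c).
N = 78² / ((101000 − 78) × 0.043) = 6084 / 4340 ≈ 1.40.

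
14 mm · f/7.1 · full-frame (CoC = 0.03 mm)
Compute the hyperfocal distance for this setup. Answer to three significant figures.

0.934 m

Hyperfocal distance H = f²/(N·c) + f = 14²/(7.1 × 0.03) + 14 = 196/0.213 + 14 ≈ 934.2 mm ≈ 0.934 m.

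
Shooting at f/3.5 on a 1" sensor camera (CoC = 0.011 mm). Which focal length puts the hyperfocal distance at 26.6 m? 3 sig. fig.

From H = f²/(N·c) + f, with f ≪ H: f ≈ √(H·N·c) = √(26600 × 3.5 × 0.011) = √1024.1 ≈ 32.00 mm.
The +f correction barely moves this — solving exactly, f² + N·c·f − N·c·H = 0 ⇒ f = (−N·c + √((N·c)² + 4·N·c·H))/2 = (−0.0385 + √4096.4)/2 ≈ 31.982 mm, so f ≈ 32.0 mm.

32.0 mm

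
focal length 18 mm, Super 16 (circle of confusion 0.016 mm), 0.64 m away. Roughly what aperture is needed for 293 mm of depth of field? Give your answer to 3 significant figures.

f/7.10

Write h = H − f = f²/(N·c). The thin-lens limits are Dn = s·h/(h + (s−f)) and Df = s·h/(h − (s−f)), so DoF = Df − Dn = 2·s·(s−f)·h / (h² − (s−f)²).
That is a quadratic in h: DoF·h² − 2·s·(s−f)·h − DoF·(s−f)² = 0 ⇒ h = (s−f)·(s + √(s² + DoF²)) / DoF = 622 × (640 + √(640² + 293²)) / 293 = 622 × (640 + 703.881) / 293 ≈ 2852.9 mm.
Then N = f²/(c·h) = 18² / (0.016 × 2852.9) = 324 / 45.646 ≈ 7.10.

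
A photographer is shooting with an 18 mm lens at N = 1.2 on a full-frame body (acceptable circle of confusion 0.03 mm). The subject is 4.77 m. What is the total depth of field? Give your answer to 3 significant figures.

6.98 m

Hyperfocal distance H = f²/(N·c) + f = 18²/(1.2 × 0.03) + 18 = 324/0.036 + 18 ≈ 9018.0 mm ≈ 9.018 m.
Near limit Dn = s·(H − f)/(H + s − 2f) = 4770 × (9018.0 − 18) / (9018.0 + 4770 − 2 × 18) = 4770 × 9000.0 / 13752.0 ≈ 3121.7 mm.
Far limit Df = s·(H − f)/(H − s) = 4770 × (9018.0 − 18) / (9018.0 − 4770) = 4770 × 9000.0 / 4248.0 ≈ 10105.9 mm.
Depth of field = Df − Dn = 10105.9 − 3121.7 ≈ 6984.2 mm ≈ 6.98 m.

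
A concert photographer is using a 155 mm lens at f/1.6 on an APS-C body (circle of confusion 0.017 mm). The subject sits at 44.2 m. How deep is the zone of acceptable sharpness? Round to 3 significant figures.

Hyperfocal distance H = f²/(N·c) + f = 155²/(1.6 × 0.017) + 155 = 24025/0.0272 + 155 ≈ 883427.1 mm ≈ 883.4 m.
Near limit Dn = s·(H − f)/(H + s − 2f) = 44200 × (883427.1 − 155) / (883427.1 + 44200 − 2 × 155) = 44200 × 883272.1 / 927317.1 ≈ 42100.6 mm.
Far limit Df = s·(H − f)/(H − s) = 44200 × (883427.1 − 155) / (883427.1 − 44200) = 44200 × 883272.1 / 839227.1 ≈ 46519.7 mm.
Depth of field = Df − Dn = 46519.7 − 42100.6 ≈ 4419.1 mm ≈ 4.42 m.

4.42 m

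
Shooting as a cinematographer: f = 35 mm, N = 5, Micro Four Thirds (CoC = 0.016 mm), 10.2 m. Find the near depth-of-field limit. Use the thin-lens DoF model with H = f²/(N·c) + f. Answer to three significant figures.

Hyperfocal distance H = f²/(N·c) + f = 35²/(5 × 0.016) + 35 = 1225/0.08 + 35 ≈ 15347.5 mm ≈ 15.35 m.
Near limit Dn = s·(H − f)/(H + s − 2f) = 10200 × (15347.5 − 35) / (15347.5 + 10200 − 2 × 35) = 10200 × 15312.5 / 25477.5 ≈ 6130.4 mm ≈ 6.13 m.

6.13 m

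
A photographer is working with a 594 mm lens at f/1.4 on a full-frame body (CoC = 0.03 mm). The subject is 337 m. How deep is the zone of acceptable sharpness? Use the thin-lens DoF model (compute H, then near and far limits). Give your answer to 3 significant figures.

Hyperfocal distance H = f²/(N·c) + f = 594²/(1.4 × 0.03) + 594 = 352836/0.042 + 594 ≈ 8401451.1 mm ≈ 8401 m.
Near limit Dn = s·(H − f)/(H + s − 2f) = 337000 × (8401451.1 − 594) / (8401451.1 + 337000 − 2 × 594) = 337000 × 8400857.1 / 8737263.1 ≈ 324025 mm.
Far limit Df = s·(H − f)/(H − s) = 337000 × (8401451.1 − 594) / (8401451.1 − 337000) = 337000 × 8400857.1 / 8064451.1 ≈ 351058 mm.
Depth of field = Df − Dn = 351058 − 324025 ≈ 27033 mm ≈ 27.0 m.

27.0 m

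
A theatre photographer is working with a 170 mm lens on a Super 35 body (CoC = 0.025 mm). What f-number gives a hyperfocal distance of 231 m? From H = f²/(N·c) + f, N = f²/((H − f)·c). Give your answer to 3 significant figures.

f/5.01

Rearrange H = f²/(N·c) + f for N: N = f² / ((H − f)·c).
N = 170² / ((231000 − 170) × 0.025) = 28900 / 5771 ≈ 5.01.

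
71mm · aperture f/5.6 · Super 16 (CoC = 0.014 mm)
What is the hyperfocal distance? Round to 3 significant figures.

Hyperfocal distance H = f²/(N·c) + f = 71²/(5.6 × 0.014) + 71 = 5041/0.0784 + 71 ≈ 64369.5 mm ≈ 64.4 m.

64.4 m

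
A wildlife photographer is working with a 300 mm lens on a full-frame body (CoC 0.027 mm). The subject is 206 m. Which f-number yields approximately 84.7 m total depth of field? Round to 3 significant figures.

f/3.20

Write h = H − f = f²/(N·c). The thin-lens limits are Dn = s·h/(h + (s−f)) and Df = s·h/(h − (s−f)), so DoF = Df − Dn = 2·s·(s−f)·h / (h² − (s−f)²).
That is a quadratic in h: DoF·h² − 2·s·(s−f)·h − DoF·(s−f)² = 0 ⇒ h = (s−f)·(s + √(s² + DoF²)) / DoF = 205700 × (206000 + √(206000² + 84700²)) / 84700 = 205700 × (206000 + 222733) / 84700 ≈ 1041209 mm.
Then N = f²/(c·h) = 300² / (0.027 × 1041209) = 90000 / 28113 ≈ 3.20.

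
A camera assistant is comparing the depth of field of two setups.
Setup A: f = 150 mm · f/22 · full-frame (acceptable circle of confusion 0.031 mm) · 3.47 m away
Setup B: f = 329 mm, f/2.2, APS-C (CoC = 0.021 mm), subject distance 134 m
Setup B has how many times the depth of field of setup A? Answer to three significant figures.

Setup A: H = 150²/(22×0.031) + 150 ≈ 33141.2 mm; DoF = Df − Dn = 3858.27 − 3152.73 ≈ 705.54 mm.
Setup B: H = 329²/(2.2×0.021) + 329 ≈ 2343207.8 mm; DoF = Df − Dn = 142108 − 126767 ≈ 15341 mm.
Ratio = 15341 / 705.54 ≈ 21.7.

21.7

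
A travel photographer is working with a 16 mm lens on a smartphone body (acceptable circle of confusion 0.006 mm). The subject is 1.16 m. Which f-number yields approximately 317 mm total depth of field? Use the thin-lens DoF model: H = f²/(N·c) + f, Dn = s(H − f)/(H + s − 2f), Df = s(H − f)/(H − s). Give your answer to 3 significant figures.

Write h = H − f = f²/(N·c). The thin-lens limits are Dn = s·h/(h + (s−f)) and Df = s·h/(h − (s−f)), so DoF = Df − Dn = 2·s·(s−f)·h / (h² − (s−f)²).
That is a quadratic in h: DoF·h² − 2·s·(s−f)·h − DoF·(s−f)² = 0 ⇒ h = (s−f)·(s + √(s² + DoF²)) / DoF = 1144 × (1160 + √(1160² + 317²)) / 317 = 1144 × (1160 + 1202.53) / 317 ≈ 8526.0 mm.
Then N = f²/(c·h) = 16² / (0.006 × 8526.0) = 256 / 51.156 ≈ 5.

f/5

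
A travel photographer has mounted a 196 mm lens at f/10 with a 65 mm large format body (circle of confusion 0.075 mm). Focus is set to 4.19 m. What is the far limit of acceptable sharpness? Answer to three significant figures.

Hyperfocal distance H = f²/(N·c) + f = 196²/(10 × 0.075) + 196 = 38416/0.75 + 196 ≈ 51417.3 mm ≈ 51.42 m.
Far limit Df = s·(H − f)/(H − s) = 4190 × (51417.3 − 196) / (51417.3 − 4190) = 4190 × 51221.3 / 47227.3 ≈ 4544.3 mm ≈ 4.54 m.

4.54 m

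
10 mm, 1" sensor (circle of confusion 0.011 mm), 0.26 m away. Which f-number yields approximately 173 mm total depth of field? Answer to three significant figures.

Write h = H − f = f²/(N·c). The thin-lens limits are Dn = s·h/(h + (s−f)) and Df = s·h/(h − (s−f)), so DoF = Df − Dn = 2·s·(s−f)·h / (h² − (s−f)²).
That is a quadratic in h: DoF·h² − 2·s·(s−f)·h − DoF·(s−f)² = 0 ⇒ h = (s−f)·(s + √(s² + DoF²)) / DoF = 250 × (260 + √(260² + 173²)) / 173 = 250 × (260 + 312.296) / 173 ≈ 827.02 mm.
Then N = f²/(c·h) = 10² / (0.011 × 827.02) = 100 / 9.0972 ≈ 11.

f/11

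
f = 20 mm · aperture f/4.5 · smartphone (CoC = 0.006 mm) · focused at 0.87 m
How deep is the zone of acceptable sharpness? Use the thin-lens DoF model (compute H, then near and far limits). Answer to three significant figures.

Hyperfocal distance H = f²/(N·c) + f = 20²/(4.5 × 0.006) + 20 = 400/0.027 + 20 ≈ 14834.8 mm ≈ 14.83 m.
Near limit Dn = s·(H − f)/(H + s − 2f) = 870 × (14834.8 − 20) / (14834.8 + 870 − 2 × 20) = 870 × 14814.8 / 15664.8 ≈ 822.79 mm.
Far limit Df = s·(H − f)/(H − s) = 870 × (14834.8 − 20) / (14834.8 − 870) = 870 × 14814.8 / 13964.8 ≈ 922.95 mm.
Depth of field = Df − Dn = 922.95 − 822.79 ≈ 100.16 mm.

100 mm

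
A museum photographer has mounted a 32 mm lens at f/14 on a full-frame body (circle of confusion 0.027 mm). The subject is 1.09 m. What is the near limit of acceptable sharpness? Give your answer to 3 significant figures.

0.784 m

Hyperfocal distance H = f²/(N·c) + f = 32²/(14 × 0.027) + 32 = 1024/0.378 + 32 ≈ 2741.0 mm ≈ 2.741 m.
Near limit Dn = s·(H − f)/(H + s − 2f) = 1090 × (2741.0 − 32) / (2741.0 + 1090 − 2 × 32) = 1090 × 2709.0 / 3767.0 ≈ 783.86 mm ≈ 0.784 m.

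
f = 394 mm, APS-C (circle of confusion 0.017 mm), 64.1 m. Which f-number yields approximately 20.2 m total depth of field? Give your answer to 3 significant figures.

f/22.1

Write h = H − f = f²/(N·c). The thin-lens limits are Dn = s·h/(h + (s−f)) and Df = s·h/(h − (s−f)), so DoF = Df − Dn = 2·s·(s−f)·h / (h² − (s−f)²).
That is a quadratic in h: DoF·h² − 2·s·(s−f)·h − DoF·(s−f)² = 0 ⇒ h = (s−f)·(s + √(s² + DoF²)) / DoF = 63706 × (64100 + √(64100² + 20200²)) / 20200 = 63706 × (64100 + 67207.5) / 20200 ≈ 414113 mm.
Then N = f²/(c·h) = 394² / (0.017 × 414113) = 155236 / 7039.9 ≈ 22.1.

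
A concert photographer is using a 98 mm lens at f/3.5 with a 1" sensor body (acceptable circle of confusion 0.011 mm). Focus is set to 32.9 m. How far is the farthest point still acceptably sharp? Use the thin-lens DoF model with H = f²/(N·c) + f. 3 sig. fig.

37.9 m

Hyperfocal distance H = f²/(N·c) + f = 98²/(3.5 × 0.011) + 98 = 9604/0.0385 + 98 ≈ 249552.5 mm ≈ 249.6 m.
Far limit Df = s·(H − f)/(H − s) = 32900 × (249552.5 − 98) / (249552.5 − 32900) = 32900 × 249454.5 / 216652.5 ≈ 37881 mm ≈ 37.9 m.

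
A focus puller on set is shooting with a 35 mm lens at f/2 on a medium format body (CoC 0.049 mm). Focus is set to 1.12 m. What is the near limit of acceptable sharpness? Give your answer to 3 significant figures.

Hyperfocal distance H = f²/(N·c) + f = 35²/(2 × 0.049) + 35 = 1225/0.098 + 35 ≈ 12535.0 mm ≈ 12.54 m.
Near limit Dn = s·(H − f)/(H + s − 2f) = 1120 × (12535.0 − 35) / (12535.0 + 1120 − 2 × 35) = 1120 × 12500.0 / 13585.0 ≈ 1030.5 mm ≈ 1.03 m.

1.03 m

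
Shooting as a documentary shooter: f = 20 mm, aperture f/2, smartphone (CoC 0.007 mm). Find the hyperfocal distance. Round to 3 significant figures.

28.6 m

Hyperfocal distance H = f²/(N·c) + f = 20²/(2 × 0.007) + 20 = 400/0.014 + 20 ≈ 28591.4 mm ≈ 28.6 m.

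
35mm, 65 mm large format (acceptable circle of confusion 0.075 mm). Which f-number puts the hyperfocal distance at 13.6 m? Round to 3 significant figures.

f/1.20

Rearrange H = f²/(N·c) + f for N: N = f² / ((H − f)·c).
N = 35² / ((13600 − 35) × 0.075) = 1225 / 1017 ≈ 1.20.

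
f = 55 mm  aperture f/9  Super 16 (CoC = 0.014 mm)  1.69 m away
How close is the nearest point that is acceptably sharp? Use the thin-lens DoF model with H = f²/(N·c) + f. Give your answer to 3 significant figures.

1.58 m

Hyperfocal distance H = f²/(N·c) + f = 55²/(9 × 0.014) + 55 = 3025/0.126 + 55 ≈ 24062.9 mm ≈ 24.06 m.
Near limit Dn = s·(H − f)/(H + s − 2f) = 1690 × (24062.9 − 55) / (24062.9 + 1690 − 2 × 55) = 1690 × 24007.9 / 25642.9 ≈ 1582.2 mm ≈ 1.58 m.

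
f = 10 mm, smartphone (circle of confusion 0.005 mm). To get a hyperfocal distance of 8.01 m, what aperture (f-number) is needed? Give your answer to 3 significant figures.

f/2.50

Rearrange H = f²/(N·c) + f for N: N = f² / ((H − f)·c).
N = 10² / ((8010 − 10) × 0.005) = 100 / 40.00 ≈ 2.50.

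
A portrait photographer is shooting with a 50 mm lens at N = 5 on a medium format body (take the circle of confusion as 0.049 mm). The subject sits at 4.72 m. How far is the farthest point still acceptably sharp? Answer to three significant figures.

8.70 m

Hyperfocal distance H = f²/(N·c) + f = 50²/(5 × 0.049) + 50 = 2500/0.245 + 50 ≈ 10254.1 mm ≈ 10.25 m.
Far limit Df = s·(H − f)/(H − s) = 4720 × (10254.1 − 50) / (10254.1 − 4720) = 4720 × 10204.1 / 5534.1 ≈ 8703.0 mm ≈ 8.70 m.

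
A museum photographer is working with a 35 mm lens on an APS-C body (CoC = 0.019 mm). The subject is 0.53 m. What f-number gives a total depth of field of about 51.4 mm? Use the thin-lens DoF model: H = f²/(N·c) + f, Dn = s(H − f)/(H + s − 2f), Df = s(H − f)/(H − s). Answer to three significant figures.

Write h = H − f = f²/(N·c). The thin-lens limits are Dn = s·h/(h + (s−f)) and Df = s·h/(h − (s−f)), so DoF = Df − Dn = 2·s·(s−f)·h / (h² − (s−f)²).
That is a quadratic in h: DoF·h² − 2·s·(s−f)·h − DoF·(s−f)² = 0 ⇒ h = (s−f)·(s + √(s² + DoF²)) / DoF = 495 × (530 + √(530² + 51.4²)) / 51.4 = 495 × (530 + 532.487) / 51.4 ≈ 10232 mm.
Then N = f²/(c·h) = 35² / (0.019 × 10232) = 1225 / 194.41 ≈ 6.30.

f/6.30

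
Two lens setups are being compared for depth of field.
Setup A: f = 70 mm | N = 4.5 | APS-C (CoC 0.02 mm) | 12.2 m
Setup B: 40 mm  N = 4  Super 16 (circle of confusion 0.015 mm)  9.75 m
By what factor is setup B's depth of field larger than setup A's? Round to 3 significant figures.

Setup A: H = 70²/(4.5×0.02) + 70 ≈ 54514.4 mm; DoF = Df − Dn = 15697.3 − 9977.1 ≈ 5720.2 mm.
Setup B: H = 40²/(4×0.015) + 40 ≈ 26706.7 mm; DoF = Df − Dn = 15333.2 − 7147.4 ≈ 8185.8 mm.
Ratio = 8185.8 / 5720.2 ≈ 1.43.

1.43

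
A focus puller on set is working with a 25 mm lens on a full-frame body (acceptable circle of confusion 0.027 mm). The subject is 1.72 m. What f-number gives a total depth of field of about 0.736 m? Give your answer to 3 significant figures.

Write h = H − f = f²/(N·c). The thin-lens limits are Dn = s·h/(h + (s−f)) and Df = s·h/(h − (s−f)), so DoF = Df − Dn = 2·s·(s−f)·h / (h² − (s−f)²).
That is a quadratic in h: DoF·h² − 2·s·(s−f)·h − DoF·(s−f)² = 0 ⇒ h = (s−f)·(s + √(s² + DoF²)) / DoF = 1695 × (1720 + √(1720² + 736²)) / 736 = 1695 × (1720 + 1870.85) / 736 ≈ 8269.7 mm.
Then N = f²/(c·h) = 25² / (0.027 × 8269.7) = 625 / 223.28 ≈ 2.80.

f/2.80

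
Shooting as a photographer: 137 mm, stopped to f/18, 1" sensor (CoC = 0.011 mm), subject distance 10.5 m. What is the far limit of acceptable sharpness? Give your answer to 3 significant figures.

Hyperfocal distance H = f²/(N·c) + f = 137²/(18 × 0.011) + 137 = 18769/0.198 + 137 ≈ 94929.9 mm ≈ 94.93 m.
Far limit Df = s·(H − f)/(H − s) = 10500 × (94929.9 − 137) / (94929.9 − 10500) = 10500 × 94792.9 / 84429.9 ≈ 11789 mm ≈ 11.8 m.

11.8 m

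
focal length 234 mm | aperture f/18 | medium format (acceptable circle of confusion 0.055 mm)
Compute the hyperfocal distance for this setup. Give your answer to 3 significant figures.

Hyperfocal distance H = f²/(N·c) + f = 234²/(18 × 0.055) + 234 = 54756/0.99 + 234 ≈ 55543.1 mm ≈ 55.5 m.

55.5 m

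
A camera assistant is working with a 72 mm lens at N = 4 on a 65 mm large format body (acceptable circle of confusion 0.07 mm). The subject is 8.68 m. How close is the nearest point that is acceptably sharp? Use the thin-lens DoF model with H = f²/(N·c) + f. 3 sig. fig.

Hyperfocal distance H = f²/(N·c) + f = 72²/(4 × 0.07) + 72 = 5184/0.28 + 72 ≈ 18586.3 mm ≈ 18.59 m.
Near limit Dn = s·(H − f)/(H + s − 2f) = 8680 × (18586.3 − 72) / (18586.3 + 8680 − 2 × 72) = 8680 × 18514.3 / 27122.3 ≈ 5925.2 mm ≈ 5.93 m.

5.93 m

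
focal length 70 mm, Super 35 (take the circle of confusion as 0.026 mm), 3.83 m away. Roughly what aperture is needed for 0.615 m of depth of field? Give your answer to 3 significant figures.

Write h = H − f = f²/(N·c). The thin-lens limits are Dn = s·h/(h + (s−f)) and Df = s·h/(h − (s−f)), so DoF = Df − Dn = 2·s·(s−f)·h / (h² − (s−f)²).
That is a quadratic in h: DoF·h² − 2·s·(s−f)·h − DoF·(s−f)² = 0 ⇒ h = (s−f)·(s + √(s² + DoF²)) / DoF = 3760 × (3830 + √(3830² + 615²)) / 615 = 3760 × (3830 + 3879.06) / 615 ≈ 47132 mm.
Then N = f²/(c·h) = 70² / (0.026 × 47132) = 4900 / 1225.4 ≈ 4.

f/4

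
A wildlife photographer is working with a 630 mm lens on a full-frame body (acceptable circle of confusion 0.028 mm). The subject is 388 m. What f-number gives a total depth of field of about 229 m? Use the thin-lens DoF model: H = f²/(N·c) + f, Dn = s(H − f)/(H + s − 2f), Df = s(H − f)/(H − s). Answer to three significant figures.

Write h = H − f = f²/(N·c). The thin-lens limits are Dn = s·h/(h + (s−f)) and Df = s·h/(h − (s−f)), so DoF = Df − Dn = 2·s·(s−f)·h / (h² − (s−f)²).
That is a quadratic in h: DoF·h² − 2·s·(s−f)·h − DoF·(s−f)² = 0 ⇒ h = (s−f)·(s + √(s² + DoF²)) / DoF = 387370 × (388000 + √(388000² + 229000²)) / 229000 = 387370 × (388000 + 450539) / 229000 ≈ 1418448 mm.
Then N = f²/(c·h) = 630² / (0.028 × 1418448) = 396900 / 39717 ≈ 9.99.

f/9.99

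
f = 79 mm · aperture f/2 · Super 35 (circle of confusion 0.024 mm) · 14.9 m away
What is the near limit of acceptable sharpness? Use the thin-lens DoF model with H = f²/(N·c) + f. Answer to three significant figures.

Hyperfocal distance H = f²/(N·c) + f = 79²/(2 × 0.024) + 79 = 6241/0.048 + 79 ≈ 130099.8 mm ≈ 130.1 m.
Near limit Dn = s·(H − f)/(H + s − 2f) = 14900 × (130099.8 − 79) / (130099.8 + 14900 − 2 × 79) = 14900 × 130020.8 / 144841.8 ≈ 13375 mm ≈ 13.4 m.

13.4 m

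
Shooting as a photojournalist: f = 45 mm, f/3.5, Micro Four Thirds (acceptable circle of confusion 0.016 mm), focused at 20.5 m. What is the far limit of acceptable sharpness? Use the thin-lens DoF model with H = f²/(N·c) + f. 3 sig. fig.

Hyperfocal distance H = f²/(N·c) + f = 45²/(3.5 × 0.016) + 45 = 2025/0.056 + 45 ≈ 36205.7 mm ≈ 36.21 m.
Far limit Df = s·(H − f)/(H − s) = 20500 × (36205.7 − 45) / (36205.7 − 20500) = 20500 × 36160.7 / 15705.7 ≈ 47199 mm ≈ 47.2 m.

47.2 m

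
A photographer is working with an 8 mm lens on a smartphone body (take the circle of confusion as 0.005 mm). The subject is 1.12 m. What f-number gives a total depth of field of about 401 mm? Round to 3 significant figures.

f/2.00

Write h = H − f = f²/(N·c). The thin-lens limits are Dn = s·h/(h + (s−f)) and Df = s·h/(h − (s−f)), so DoF = Df − Dn = 2·s·(s−f)·h / (h² − (s−f)²).
That is a quadratic in h: DoF·h² − 2·s·(s−f)·h − DoF·(s−f)² = 0 ⇒ h = (s−f)·(s + √(s² + DoF²)) / DoF = 1112 × (1120 + √(1120² + 401²)) / 401 = 1112 × (1120 + 1189.62) / 401 ≈ 6404.7 mm.
Then N = f²/(c·h) = 8² / (0.005 × 6404.7) = 64 / 32.024 ≈ 2.00.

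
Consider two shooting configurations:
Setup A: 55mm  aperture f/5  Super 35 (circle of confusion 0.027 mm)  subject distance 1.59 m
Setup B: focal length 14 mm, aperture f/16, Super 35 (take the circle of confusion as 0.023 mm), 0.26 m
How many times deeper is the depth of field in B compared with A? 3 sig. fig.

1.39

Setup A: H = 55²/(5×0.027) + 55 ≈ 22462.4 mm; DoF = Df − Dn = 1706.93 − 1488.06 ≈ 218.87 mm.
Setup B: H = 14²/(16×0.023) + 14 ≈ 546.6 mm; DoF = Df − Dn = 483.16 − 177.85 ≈ 305.31 mm.
Ratio = 305.31 / 218.87 ≈ 1.39.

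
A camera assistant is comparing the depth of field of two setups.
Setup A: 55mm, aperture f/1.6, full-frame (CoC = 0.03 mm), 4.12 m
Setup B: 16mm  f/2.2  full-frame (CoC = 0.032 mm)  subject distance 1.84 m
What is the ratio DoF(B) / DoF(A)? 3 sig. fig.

4.62

Setup A: H = 55²/(1.6×0.03) + 55 ≈ 63075.8 mm; DoF = Df − Dn = 4404.07 − 3870.35 ≈ 533.72 mm.
Setup B: H = 16²/(2.2×0.032) + 16 ≈ 3652.4 mm; DoF = Df − Dn = 3691.8 − 1225.4 ≈ 2466.4 mm.
Ratio = 2466.4 / 533.72 ≈ 4.62.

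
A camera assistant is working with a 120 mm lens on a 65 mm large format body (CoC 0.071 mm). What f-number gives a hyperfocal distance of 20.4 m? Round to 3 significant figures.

Rearrange H = f²/(N·c) + f for N: N = f² / ((H − f)·c).
N = 120² / ((20400 − 120) × 0.071) = 14400 / 1440 ≈ 10.

f/10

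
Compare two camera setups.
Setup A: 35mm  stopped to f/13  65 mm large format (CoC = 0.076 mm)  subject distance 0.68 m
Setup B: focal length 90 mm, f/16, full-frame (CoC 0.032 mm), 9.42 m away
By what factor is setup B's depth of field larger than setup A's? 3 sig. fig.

17.6

Setup A: H = 35²/(13×0.076) + 35 ≈ 1274.9 mm; DoF = Df − Dn = 1417.29 − 447.31 ≈ 969.98 mm.
Setup B: H = 90²/(16×0.032) + 90 ≈ 15910.3 mm; DoF = Df − Dn = 22962 − 5925 ≈ 17037 mm.
Ratio = 17037 / 969.98 ≈ 17.6.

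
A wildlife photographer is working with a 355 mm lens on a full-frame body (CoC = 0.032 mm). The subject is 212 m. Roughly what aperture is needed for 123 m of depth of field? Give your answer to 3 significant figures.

f/5.01

Write h = H − f = f²/(N·c). The thin-lens limits are Dn = s·h/(h + (s−f)) and Df = s·h/(h − (s−f)), so DoF = Df − Dn = 2·s·(s−f)·h / (h² − (s−f)²).
That is a quadratic in h: DoF·h² − 2·s·(s−f)·h − DoF·(s−f)² = 0 ⇒ h = (s−f)·(s + √(s² + DoF²)) / DoF = 211645 × (212000 + √(212000² + 123000²)) / 123000 = 211645 × (212000 + 245098) / 123000 ≈ 786524 mm.
Then N = f²/(c·h) = 355² / (0.032 × 786524) = 126025 / 25169 ≈ 5.01.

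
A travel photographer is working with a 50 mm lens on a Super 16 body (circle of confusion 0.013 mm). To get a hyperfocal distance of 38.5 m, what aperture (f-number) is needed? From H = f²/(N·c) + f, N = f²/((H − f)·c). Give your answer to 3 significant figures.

f/5

Rearrange H = f²/(N·c) + f for N: N = f² / ((H − f)·c).
N = 50² / ((38500 − 50) × 0.013) = 2500 / 499.8 ≈ 5.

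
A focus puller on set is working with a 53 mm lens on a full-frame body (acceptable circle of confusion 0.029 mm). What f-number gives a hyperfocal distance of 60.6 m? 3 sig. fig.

Rearrange H = f²/(N·c) + f for N: N = f² / ((H − f)·c).
N = 53² / ((60600 − 53) × 0.029) = 2809 / 1756 ≈ 1.60.

f/1.60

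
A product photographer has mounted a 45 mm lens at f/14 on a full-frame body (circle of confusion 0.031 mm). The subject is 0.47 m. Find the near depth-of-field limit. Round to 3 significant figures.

Hyperfocal distance H = f²/(N·c) + f = 45²/(14 × 0.031) + 45 = 2025/0.434 + 45 ≈ 4710.9 mm ≈ 4.711 m.
Near limit Dn = s·(H − f)/(H + s − 2f) = 470 × (4710.9 − 45) / (4710.9 + 470 − 2 × 45) = 470 × 4665.9 / 5090.9 ≈ 430.76 mm.

431 mm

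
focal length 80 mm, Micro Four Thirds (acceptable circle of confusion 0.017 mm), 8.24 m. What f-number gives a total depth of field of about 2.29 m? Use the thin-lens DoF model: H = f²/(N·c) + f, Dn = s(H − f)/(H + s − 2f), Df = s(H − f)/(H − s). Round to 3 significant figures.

f/6.29

Write h = H − f = f²/(N·c). The thin-lens limits are Dn = s·h/(h + (s−f)) and Df = s·h/(h − (s−f)), so DoF = Df − Dn = 2·s·(s−f)·h / (h² − (s−f)²).
That is a quadratic in h: DoF·h² − 2·s·(s−f)·h − DoF·(s−f)² = 0 ⇒ h = (s−f)·(s + √(s² + DoF²)) / DoF = 8160 × (8240 + √(8240² + 2290²)) / 2290 = 8160 × (8240 + 8552.29) / 2290 ≈ 59836 mm.
Then N = f²/(c·h) = 80² / (0.017 × 59836) = 6400 / 1017.2 ≈ 6.29.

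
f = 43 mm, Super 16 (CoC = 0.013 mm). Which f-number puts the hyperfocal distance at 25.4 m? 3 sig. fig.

f/5.61

Rearrange H = f²/(N·c) + f for N: N = f² / ((H − f)·c).
N = 43² / ((25400 − 43) × 0.013) = 1849 / 329.6 ≈ 5.61.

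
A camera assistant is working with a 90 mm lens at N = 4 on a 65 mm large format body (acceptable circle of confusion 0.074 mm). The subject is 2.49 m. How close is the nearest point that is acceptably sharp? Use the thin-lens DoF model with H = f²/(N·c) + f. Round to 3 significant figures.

Hyperfocal distance H = f²/(N·c) + f = 90²/(4 × 0.074) + 90 = 8100/0.296 + 90 ≈ 27454.9 mm ≈ 27.45 m.
Near limit Dn = s·(H − f)/(H + s − 2f) = 2490 × (27454.9 − 90) / (27454.9 + 2490 − 2 × 90) = 2490 × 27364.9 / 29764.9 ≈ 2289.2 mm ≈ 2.29 m.

2.29 m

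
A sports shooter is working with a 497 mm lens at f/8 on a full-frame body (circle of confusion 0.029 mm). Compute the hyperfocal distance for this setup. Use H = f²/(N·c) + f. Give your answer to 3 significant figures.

Hyperfocal distance H = f²/(N·c) + f = 497²/(8 × 0.029) + 497 = 247009/0.232 + 497 ≈ 1065191.0 mm ≈ 1070 m.

1070 m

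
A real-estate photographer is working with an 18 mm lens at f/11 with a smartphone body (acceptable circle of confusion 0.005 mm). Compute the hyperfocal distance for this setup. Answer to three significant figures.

Hyperfocal distance H = f²/(N·c) + f = 18²/(11 × 0.005) + 18 = 324/0.055 + 18 ≈ 5908.9 mm ≈ 5.91 m.

5.91 m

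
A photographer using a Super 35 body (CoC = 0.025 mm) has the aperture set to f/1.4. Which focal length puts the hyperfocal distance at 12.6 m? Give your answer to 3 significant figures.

21.0 mm

From H = f²/(N·c) + f, with f ≪ H: f ≈ √(H·N·c) = √(12600 × 1.4 × 0.025) = √441.00 ≈ 21.00 mm.
The +f correction barely moves this — solving exactly, f² + N·c·f − N·c·H = 0 ⇒ f = (−N·c + √((N·c)² + 4·N·c·H))/2 = (−0.035 + √1764.0)/2 ≈ 20.983 mm, so f ≈ 21.0 mm.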